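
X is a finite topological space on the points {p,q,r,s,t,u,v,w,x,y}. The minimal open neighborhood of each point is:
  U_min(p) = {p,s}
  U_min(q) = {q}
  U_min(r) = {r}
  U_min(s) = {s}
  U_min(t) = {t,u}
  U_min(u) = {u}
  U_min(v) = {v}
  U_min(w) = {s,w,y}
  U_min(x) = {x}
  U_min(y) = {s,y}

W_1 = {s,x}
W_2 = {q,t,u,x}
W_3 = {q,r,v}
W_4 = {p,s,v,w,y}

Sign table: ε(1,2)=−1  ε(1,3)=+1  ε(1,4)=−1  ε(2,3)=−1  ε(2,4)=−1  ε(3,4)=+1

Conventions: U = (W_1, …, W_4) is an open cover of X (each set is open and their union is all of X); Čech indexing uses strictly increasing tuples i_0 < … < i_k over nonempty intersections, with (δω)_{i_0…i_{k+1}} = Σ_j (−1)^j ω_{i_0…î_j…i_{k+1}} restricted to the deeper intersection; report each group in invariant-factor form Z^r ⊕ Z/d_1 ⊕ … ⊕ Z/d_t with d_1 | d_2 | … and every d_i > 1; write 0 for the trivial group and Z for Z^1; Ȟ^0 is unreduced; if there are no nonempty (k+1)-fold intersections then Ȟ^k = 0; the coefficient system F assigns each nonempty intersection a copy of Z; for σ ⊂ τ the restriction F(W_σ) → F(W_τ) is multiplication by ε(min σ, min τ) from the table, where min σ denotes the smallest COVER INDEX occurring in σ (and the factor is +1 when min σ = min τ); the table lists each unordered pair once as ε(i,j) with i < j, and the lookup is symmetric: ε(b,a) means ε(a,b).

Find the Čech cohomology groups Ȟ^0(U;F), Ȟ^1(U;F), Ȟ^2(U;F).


nerve simplices:
  W12={x} W14={s} W23={q} W34={v}
C dims 4,4; δ0: rk 4, SNF 1^3·2
degree 0: 4−4−0 = 0 → Ȟ^0 ≅ 0
degree 1: 4−0−4 = 0 plus torsion [2] → Ȟ^1 ≅ Z/2
degree 2: 0−0−0 = 0 → Ȟ^2 ≅ 0

Ȟ^0 = 0,  Ȟ^1 = Z/2,  Ȟ^2 = 0


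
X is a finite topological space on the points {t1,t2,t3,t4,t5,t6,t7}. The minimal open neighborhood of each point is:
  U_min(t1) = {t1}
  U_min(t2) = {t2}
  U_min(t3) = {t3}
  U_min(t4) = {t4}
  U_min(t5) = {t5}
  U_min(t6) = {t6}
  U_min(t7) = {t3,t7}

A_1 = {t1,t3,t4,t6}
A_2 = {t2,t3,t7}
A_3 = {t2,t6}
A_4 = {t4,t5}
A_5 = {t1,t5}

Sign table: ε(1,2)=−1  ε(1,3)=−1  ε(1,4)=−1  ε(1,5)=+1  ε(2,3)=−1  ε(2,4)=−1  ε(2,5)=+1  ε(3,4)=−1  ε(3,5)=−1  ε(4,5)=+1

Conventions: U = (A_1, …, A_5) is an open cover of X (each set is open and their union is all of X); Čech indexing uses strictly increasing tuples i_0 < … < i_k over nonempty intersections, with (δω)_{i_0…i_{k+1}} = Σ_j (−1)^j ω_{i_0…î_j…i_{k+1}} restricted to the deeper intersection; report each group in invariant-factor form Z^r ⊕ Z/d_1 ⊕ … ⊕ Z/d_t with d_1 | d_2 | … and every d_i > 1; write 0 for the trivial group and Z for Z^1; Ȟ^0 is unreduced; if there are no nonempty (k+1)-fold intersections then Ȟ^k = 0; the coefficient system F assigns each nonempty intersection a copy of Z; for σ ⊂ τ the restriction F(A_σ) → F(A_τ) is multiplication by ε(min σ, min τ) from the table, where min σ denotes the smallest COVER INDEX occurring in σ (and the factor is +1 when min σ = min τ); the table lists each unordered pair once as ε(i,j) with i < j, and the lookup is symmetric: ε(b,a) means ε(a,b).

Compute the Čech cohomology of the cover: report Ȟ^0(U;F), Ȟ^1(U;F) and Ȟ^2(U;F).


nonempty intersections:
  A12={t3} A13={t6} A14={t4} A15={t1} A23={t2} A45={t5}
C dims 5,6; δ0: rk 5, SNF 1^4·2
Ȟ^0: (5−5)−0=0 ⇒ 0
Ȟ^1: (6−0)−5=1 plus torsion [2] ⇒ Z ⊕ Z/2
Ȟ^2: (0−0)−0=0 ⇒ 0

Ȟ^0 ≅ 0,  Ȟ^1 ≅ Z ⊕ Z/2,  Ȟ^2 ≅ 0


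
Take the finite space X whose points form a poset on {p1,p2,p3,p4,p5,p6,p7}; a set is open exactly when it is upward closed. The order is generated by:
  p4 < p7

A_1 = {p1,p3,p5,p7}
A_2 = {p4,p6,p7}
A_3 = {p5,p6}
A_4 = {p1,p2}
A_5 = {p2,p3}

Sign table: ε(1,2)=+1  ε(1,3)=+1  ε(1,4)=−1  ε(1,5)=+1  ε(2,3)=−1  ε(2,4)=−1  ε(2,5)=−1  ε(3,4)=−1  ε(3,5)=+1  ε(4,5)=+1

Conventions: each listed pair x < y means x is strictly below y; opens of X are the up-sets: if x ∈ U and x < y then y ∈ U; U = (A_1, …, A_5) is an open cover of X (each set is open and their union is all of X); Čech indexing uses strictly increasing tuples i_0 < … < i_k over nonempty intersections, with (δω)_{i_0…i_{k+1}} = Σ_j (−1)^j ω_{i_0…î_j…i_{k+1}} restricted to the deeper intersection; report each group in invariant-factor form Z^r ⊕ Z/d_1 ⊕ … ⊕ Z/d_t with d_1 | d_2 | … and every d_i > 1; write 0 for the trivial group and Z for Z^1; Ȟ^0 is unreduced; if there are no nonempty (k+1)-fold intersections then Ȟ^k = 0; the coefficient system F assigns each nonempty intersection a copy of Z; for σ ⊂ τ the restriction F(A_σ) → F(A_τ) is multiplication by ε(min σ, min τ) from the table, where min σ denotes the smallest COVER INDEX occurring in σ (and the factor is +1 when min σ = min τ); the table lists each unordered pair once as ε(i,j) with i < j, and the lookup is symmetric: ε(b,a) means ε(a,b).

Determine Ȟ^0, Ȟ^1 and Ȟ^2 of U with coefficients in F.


Ȟ^0(U;F) ≅ 0, Ȟ^1(U;F) ≅ Z ⊕ Z/2 and Ȟ^2(U;F) ≅ 0

nonempty overlaps:
  A12={p7} A13={p5} A14={p1} A15={p3} A23={p6} A45={p2}
C dims 5,6; δ0: rk 5, SNF 1^4·2
degree 0: 5−5−0 = 0 → Ȟ^0 ≅ 0
degree 1: 6−0−5 = 1 plus torsion [2] → Ȟ^1 ≅ Z ⊕ Z/2
degree 2: 0−0−0 = 0 → Ȟ^2 ≅ 0


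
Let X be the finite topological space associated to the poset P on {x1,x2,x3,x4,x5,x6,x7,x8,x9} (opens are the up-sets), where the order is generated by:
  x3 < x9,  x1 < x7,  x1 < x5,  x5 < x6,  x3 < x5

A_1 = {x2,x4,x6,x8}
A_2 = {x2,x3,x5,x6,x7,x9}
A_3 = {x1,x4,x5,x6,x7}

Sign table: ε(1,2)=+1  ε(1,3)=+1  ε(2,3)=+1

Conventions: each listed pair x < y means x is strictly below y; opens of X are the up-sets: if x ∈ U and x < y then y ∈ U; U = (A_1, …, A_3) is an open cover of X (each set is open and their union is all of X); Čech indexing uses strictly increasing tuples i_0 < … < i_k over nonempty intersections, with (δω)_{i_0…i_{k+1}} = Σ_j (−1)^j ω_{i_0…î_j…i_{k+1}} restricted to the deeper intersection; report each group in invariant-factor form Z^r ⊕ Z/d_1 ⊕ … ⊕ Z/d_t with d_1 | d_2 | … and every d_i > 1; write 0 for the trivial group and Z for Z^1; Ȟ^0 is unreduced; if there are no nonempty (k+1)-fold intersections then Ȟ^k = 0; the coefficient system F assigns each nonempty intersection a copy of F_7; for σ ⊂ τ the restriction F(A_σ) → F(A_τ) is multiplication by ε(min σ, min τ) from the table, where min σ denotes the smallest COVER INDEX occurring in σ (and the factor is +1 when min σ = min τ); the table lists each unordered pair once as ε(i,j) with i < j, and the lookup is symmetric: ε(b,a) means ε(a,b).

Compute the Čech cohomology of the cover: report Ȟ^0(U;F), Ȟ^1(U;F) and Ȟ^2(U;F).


Ȟ^0(U;F) ≅ Z/7; Ȟ^1(U;F) ≅ 0; Ȟ^2(U;F) ≅ 0

nonempty intersections:
  A12={x2,x6} A13={x4,x6} A23={x5,x6,x7}
  A123={x6}
C dims 3,3,1; δ0: rk_F7 2; δ1: rk_F7 1
Ȟ^0: (3−2)−0=1 ⇒ Z/7
Ȟ^1: (3−1)−2=0 ⇒ 0
Ȟ^2: (1−0)−1=0 ⇒ 0


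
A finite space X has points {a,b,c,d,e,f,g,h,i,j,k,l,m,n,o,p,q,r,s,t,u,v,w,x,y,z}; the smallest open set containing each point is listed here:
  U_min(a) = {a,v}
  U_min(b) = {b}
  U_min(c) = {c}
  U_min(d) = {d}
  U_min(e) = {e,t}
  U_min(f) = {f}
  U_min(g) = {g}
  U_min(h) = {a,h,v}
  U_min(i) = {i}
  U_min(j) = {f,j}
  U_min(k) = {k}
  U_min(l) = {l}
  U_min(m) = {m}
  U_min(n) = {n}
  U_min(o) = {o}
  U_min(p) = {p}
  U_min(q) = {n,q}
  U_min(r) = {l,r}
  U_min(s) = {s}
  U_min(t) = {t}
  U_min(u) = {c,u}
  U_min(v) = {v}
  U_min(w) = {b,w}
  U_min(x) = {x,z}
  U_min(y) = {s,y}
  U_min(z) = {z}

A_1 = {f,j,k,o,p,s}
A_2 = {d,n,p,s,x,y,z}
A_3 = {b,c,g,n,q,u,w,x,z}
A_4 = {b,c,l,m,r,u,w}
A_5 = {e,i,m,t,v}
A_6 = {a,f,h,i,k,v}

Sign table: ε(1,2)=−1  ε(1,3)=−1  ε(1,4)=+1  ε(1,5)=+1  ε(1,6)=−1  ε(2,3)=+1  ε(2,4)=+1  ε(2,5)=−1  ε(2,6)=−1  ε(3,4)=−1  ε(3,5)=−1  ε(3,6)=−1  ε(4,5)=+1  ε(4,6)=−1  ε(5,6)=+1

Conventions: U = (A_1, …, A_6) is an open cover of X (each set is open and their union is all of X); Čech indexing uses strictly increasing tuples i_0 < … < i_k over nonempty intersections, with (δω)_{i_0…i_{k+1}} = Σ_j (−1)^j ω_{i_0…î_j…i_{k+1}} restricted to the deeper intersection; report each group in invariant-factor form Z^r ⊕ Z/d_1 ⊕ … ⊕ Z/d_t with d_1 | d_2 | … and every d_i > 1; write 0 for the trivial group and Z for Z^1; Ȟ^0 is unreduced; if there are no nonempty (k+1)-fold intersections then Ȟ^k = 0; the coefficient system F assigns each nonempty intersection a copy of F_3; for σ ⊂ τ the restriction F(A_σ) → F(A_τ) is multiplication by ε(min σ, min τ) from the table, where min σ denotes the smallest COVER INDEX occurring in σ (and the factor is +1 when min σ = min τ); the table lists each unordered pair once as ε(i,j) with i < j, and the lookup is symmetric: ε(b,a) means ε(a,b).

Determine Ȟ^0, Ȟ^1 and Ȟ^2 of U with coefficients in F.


nerve simplices:
  A12={p,s} A16={f,k} A23={n,x,z} A34={b,c,u,w} A45={m} A56={i,v}
C dims 6,6; δ0: rk_F3 6
degree 0: 6−6−0 = 0 → Ȟ^0 ≅ 0
degree 1: 6−0−6 = 0 → Ȟ^1 ≅ 0
degree 2: 0−0−0 = 0 → Ȟ^2 ≅ 0

Ȟ^0(U;F) ≅ 0; Ȟ^1(U;F) ≅ 0; Ȟ^2(U;F) ≅ 0


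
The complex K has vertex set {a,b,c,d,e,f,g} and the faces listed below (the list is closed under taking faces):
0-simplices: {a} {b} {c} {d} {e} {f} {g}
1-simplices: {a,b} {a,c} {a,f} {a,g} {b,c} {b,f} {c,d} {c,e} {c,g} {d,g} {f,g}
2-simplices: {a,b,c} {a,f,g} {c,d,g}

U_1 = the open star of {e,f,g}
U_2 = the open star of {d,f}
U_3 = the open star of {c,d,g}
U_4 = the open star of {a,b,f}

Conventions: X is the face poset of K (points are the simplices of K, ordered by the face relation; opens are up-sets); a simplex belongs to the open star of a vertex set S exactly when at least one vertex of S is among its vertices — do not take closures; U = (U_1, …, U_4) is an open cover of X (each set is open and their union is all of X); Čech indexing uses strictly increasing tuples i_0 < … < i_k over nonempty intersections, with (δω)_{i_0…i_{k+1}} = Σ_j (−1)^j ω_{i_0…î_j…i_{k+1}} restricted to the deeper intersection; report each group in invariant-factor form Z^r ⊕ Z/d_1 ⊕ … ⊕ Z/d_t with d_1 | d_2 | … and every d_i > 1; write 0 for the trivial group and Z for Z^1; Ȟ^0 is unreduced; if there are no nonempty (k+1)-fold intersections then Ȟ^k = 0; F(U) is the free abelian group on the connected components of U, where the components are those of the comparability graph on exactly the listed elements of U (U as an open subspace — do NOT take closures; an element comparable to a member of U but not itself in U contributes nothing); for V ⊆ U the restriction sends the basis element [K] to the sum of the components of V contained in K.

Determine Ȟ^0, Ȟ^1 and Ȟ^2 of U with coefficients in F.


cover nerve:
  U1={{e},{f},{g},{a,f},{a,g},{b,f},{c,e},{c,g},{d,g},{f,g},{a,f,g},{c,d,g}} U2={{d},{f},{a,f},{b,f},{c,d},{d,g},{f,g},{a,f,g},{c,d,g}} U3={{c},{d},{g},{a,c},{a,g},{b,c},{c,d},{c,e},{c,g},{d,g},{f,g},{a,b,c},{a,f,g},{c,d,g}} U4={{a},{b},{f},{a,b},{a,c},{a,f},{a,g},{b,c},{b,f},{f,g},{a,b,c},{a,f,g}}
  U12={{f},{a,f},{b,f},{d,g},{f,g},{a,f,g},{c,d,g}} U13={{g},{a,g},{c,e},{c,g},{d,g},{f,g},{a,f,g},{c,d,g}} U14={{f},{a,f},{a,g},{b,f},{f,g},{a,f,g}} U23={{d},{c,d},{d,g},{f,g},{a,f,g},{c,d,g}} U24={{f},{a,f},{b,f},{f,g},{a,f,g}} U34={{a,c},{a,g},{b,c},{f,g},{a,b,c},{a,f,g}}
  U123={{d,g},{f,g},{a,f,g},{c,d,g}} U124={{f},{a,f},{b,f},{f,g},{a,f,g}} U134={{a,g},{f,g},{a,f,g}} U234={{f,g},{a,f,g}}
  U1234={{f,g},{a,f,g}}
components per intersection:
  U1: {{e},{c,e}} {{f},{g},{a,f},{a,g},{b,f},{c,g},{d,g},{f,g},{a,f,g},{c,d,g}}
  U2: {{d},{c,d},{d,g},{c,d,g}} {{f},{a,f},{b,f},{f,g},{a,f,g}}
  U3: {{c},{d},{g},{a,c},{a,g},{b,c},{c,d},{c,e},{c,g},{d,g},{f,g},{a,b,c},{a,f,g},{c,d,g}}
  U4: {{a},{b},{f},{a,b},{a,c},{a,f},{a,g},{b,c},{b,f},{f,g},{a,b,c},{a,f,g}}
  U12: {{f},{a,f},{b,f},{f,g},{a,f,g}} {{d,g},{c,d,g}}
  U13: {{g},{a,g},{c,g},{d,g},{f,g},{a,f,g},{c,d,g}} {{c,e}}
  U14: {{f},{a,f},{a,g},{b,f},{f,g},{a,f,g}}
  U23: {{d},{c,d},{d,g},{c,d,g}} {{f,g},{a,f,g}}
  U24: {{f},{a,f},{b,f},{f,g},{a,f,g}}
  U34: {{a,c},{b,c},{a,b,c}} {{a,g},{f,g},{a,f,g}}
  U123: {{d,g},{c,d,g}} {{f,g},{a,f,g}}
  U124: {{f},{a,f},{b,f},{f,g},{a,f,g}}
  U134: {{a,g},{f,g},{a,f,g}}
  U234: {{f,g},{a,f,g}}
  U1234: {{f,g},{a,f,g}}
C dims 6,10,5,1; δ0: rk 5, SNF 1^5; δ1: rk 4, SNF 1^4; δ2: rk 1, SNF 1^1
Ȟ^0: (6−5)−0=1 ⇒ Z
Ȟ^1: (10−4)−5=1 ⇒ Z
Ȟ^2: (5−1)−4=0 ⇒ 0

Ȟ^0 = Z; Ȟ^1 = Z; Ȟ^2 = 0


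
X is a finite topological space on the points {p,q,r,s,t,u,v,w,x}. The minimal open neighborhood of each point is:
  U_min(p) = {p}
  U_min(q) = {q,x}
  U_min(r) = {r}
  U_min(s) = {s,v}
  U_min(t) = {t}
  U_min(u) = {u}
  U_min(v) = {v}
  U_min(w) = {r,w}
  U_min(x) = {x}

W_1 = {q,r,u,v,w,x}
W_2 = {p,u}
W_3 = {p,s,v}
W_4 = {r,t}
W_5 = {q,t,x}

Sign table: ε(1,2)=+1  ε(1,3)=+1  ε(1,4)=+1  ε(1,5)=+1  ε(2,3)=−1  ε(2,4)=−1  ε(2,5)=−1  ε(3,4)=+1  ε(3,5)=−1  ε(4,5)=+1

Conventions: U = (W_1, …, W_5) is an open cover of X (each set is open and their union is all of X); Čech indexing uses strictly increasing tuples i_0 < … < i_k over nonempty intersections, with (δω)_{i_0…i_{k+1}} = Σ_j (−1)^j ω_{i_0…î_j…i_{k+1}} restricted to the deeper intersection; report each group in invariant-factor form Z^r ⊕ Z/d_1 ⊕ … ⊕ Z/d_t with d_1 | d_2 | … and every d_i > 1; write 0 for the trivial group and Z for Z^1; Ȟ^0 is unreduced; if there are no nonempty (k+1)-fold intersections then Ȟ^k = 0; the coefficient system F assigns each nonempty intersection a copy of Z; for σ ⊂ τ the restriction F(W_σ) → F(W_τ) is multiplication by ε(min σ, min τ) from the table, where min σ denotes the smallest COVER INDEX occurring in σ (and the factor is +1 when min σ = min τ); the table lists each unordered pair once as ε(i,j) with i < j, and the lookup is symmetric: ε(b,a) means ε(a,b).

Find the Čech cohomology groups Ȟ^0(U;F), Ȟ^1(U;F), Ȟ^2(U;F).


Ȟ^0 ≅ 0, Ȟ^1 ≅ Z ⊕ Z/2, Ȟ^2 ≅ 0

nerve simplices:
  W12={u} W13={v} W14={r} W15={q,x} W23={p} W45={t}
C dims 5,6; δ0: rk 5, SNF 1^4·2
degree 0: 5−5−0 = 0 → Ȟ^0 ≅ 0
degree 1: 6−0−5 = 1 plus torsion [2] → Ȟ^1 ≅ Z ⊕ Z/2
degree 2: 0−0−0 = 0 → Ȟ^2 ≅ 0


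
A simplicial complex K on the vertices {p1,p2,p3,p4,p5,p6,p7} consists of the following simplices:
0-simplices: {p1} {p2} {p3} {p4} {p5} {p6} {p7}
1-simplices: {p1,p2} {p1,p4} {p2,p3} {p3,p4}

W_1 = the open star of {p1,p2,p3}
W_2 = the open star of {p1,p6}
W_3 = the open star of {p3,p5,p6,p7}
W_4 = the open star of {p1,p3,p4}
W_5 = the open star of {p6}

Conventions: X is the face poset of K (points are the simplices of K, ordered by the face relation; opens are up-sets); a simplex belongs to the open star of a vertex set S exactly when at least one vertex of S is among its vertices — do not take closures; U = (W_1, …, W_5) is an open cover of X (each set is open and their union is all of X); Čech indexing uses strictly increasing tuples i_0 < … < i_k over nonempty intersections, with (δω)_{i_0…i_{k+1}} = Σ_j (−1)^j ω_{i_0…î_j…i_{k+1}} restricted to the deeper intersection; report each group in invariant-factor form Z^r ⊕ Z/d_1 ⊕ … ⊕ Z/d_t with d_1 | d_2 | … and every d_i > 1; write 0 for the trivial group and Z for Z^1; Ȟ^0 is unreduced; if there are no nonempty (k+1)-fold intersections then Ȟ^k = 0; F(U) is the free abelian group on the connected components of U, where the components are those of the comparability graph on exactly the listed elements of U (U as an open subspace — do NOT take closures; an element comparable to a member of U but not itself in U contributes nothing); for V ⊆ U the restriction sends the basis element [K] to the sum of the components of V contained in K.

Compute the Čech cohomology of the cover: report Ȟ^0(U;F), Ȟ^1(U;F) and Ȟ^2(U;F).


Ȟ^0(U;F) ≅ Z^4, Ȟ^1(U;F) ≅ Z, Ȟ^2(U;F) ≅ 0

nonempty overlaps:
  W1={{p1},{p2},{p3},{p1,p2},{p1,p4},{p2,p3},{p3,p4}} W2={{p1},{p6},{p1,p2},{p1,p4}} W3={{p3},{p5},{p6},{p7},{p2,p3},{p3,p4}} W4={{p1},{p3},{p4},{p1,p2},{p1,p4},{p2,p3},{p3,p4}} W5={{p6}}
  W12={{p1},{p1,p2},{p1,p4}} W13={{p3},{p2,p3},{p3,p4}} W14={{p1},{p3},{p1,p2},{p1,p4},{p2,p3},{p3,p4}} W23={{p6}} W24={{p1},{p1,p2},{p1,p4}} W25={{p6}} W34={{p3},{p2,p3},{p3,p4}} W35={{p6}}
  W124={{p1},{p1,p2},{p1,p4}} W134={{p3},{p2,p3},{p3,p4}} W235={{p6}}
components per intersection:
  W1: {{p1},{p2},{p3},{p1,p2},{p1,p4},{p2,p3},{p3,p4}}
  W2: {{p1},{p1,p2},{p1,p4}} {{p6}}
  W3: {{p3},{p2,p3},{p3,p4}} {{p5}} {{p6}} {{p7}}
  W4: {{p1},{p3},{p4},{p1,p2},{p1,p4},{p2,p3},{p3,p4}}
  W5: {{p6}}
  W12: {{p1},{p1,p2},{p1,p4}}
  W13: {{p3},{p2,p3},{p3,p4}}
  W14: {{p1},{p1,p2},{p1,p4}} {{p3},{p2,p3},{p3,p4}}
  W23: {{p6}}
  W24: {{p1},{p1,p2},{p1,p4}}
  W25: {{p6}}
  W34: {{p3},{p2,p3},{p3,p4}}
  W35: {{p6}}
  W124: {{p1},{p1,p2},{p1,p4}}
  W134: {{p3},{p2,p3},{p3,p4}}
  W235: {{p6}}
C dims 9,9,3; δ0: rk 5, SNF 1^5; δ1: rk 3, SNF 1^3
degree 0: 9−5−0 = 4 → Ȟ^0 ≅ Z^4
degree 1: 9−3−5 = 1 → Ȟ^1 ≅ Z
degree 2: 3−0−3 = 0 → Ȟ^2 ≅ 0


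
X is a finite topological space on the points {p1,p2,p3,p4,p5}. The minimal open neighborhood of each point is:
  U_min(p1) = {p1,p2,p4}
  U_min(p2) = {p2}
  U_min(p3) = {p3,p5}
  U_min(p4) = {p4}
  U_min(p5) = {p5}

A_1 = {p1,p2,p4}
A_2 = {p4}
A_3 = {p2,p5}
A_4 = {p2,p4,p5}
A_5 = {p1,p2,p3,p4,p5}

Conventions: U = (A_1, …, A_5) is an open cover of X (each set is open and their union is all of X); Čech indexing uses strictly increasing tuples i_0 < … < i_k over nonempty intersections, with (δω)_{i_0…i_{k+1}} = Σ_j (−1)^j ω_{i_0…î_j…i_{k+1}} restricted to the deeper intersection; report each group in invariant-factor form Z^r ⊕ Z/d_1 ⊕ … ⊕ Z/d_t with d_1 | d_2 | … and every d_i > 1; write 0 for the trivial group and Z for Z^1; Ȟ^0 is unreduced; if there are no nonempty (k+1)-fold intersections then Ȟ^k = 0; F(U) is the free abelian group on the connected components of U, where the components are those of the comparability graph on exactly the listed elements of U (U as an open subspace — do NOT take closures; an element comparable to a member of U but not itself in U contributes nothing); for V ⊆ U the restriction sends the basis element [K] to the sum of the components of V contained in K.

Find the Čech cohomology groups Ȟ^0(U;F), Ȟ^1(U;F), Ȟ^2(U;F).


Ȟ^0 ≅ Z^2; Ȟ^1 ≅ 0; Ȟ^2 ≅ 0

cover nerve:
  A12={p4} A13={p2} A14={p2,p4} A15={p1,p2,p4} A24={p4} A25={p4} A34={p2,p5} A35={p2,p5} A45={p2,p4,p5}
  A124={p4} A125={p4} A134={p2} A135={p2} A145={p2,p4} A245={p4} A345={p2,p5}
  A1245={p4} A1345={p2}
components per intersection:
  A1: {p1,p2,p4}
  A2: {p4}
  A3: {p2} {p5}
  A4: {p2} {p4} {p5}
  A5: {p1,p2,p4} {p3,p5}
  A12: {p4}
  A13: {p2}
  A14: {p2} {p4}
  A15: {p1,p2,p4}
  A24: {p4}
  A25: {p4}
  A34: {p2} {p5}
  A35: {p2} {p5}
  A45: {p2} {p4} {p5}
  A124: {p4}
  A125: {p4}
  A134: {p2}
  A135: {p2}
  A145: {p2} {p4}
  A245: {p4}
  A345: {p2} {p5}
  A1245: {p4}
  A1345: {p2}
C dims 9,14,9,2; δ0: rk 7, SNF 1^7; δ1: rk 7, SNF 1^7; δ2: rk 2, SNF 1^2
Ȟ^0: (9−7)−0=2 ⇒ Z^2
Ȟ^1: (14−7)−7=0 ⇒ 0
Ȟ^2: (9−2)−7=0 ⇒ 0


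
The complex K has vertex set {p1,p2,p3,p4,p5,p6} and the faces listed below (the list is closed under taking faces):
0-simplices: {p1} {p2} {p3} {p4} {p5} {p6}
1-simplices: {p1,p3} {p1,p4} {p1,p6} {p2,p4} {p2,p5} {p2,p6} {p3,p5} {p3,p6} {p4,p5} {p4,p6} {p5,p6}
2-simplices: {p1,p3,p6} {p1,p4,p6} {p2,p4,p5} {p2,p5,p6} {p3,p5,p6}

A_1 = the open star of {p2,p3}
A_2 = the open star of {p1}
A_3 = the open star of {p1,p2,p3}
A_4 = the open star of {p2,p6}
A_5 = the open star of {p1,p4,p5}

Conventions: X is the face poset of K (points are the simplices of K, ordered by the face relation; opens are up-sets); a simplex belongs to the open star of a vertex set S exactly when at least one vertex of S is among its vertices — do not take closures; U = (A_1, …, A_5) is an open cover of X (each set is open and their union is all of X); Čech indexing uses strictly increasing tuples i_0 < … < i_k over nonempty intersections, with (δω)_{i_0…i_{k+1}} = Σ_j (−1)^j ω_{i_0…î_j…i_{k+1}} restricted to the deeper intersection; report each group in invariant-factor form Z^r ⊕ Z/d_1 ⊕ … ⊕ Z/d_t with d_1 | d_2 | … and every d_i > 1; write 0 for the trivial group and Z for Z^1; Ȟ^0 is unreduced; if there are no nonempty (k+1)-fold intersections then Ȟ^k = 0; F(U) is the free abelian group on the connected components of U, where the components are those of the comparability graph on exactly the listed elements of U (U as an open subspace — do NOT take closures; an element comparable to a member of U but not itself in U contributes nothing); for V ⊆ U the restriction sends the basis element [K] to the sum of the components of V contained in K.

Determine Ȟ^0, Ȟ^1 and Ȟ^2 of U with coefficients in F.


intersection data:
  A1={{p2},{p3},{p1,p3},{p2,p4},{p2,p5},{p2,p6},{p3,p5},{p3,p6},{p1,p3,p6},{p2,p4,p5},{p2,p5,p6},{p3,p5,p6}} A2={{p1},{p1,p3},{p1,p4},{p1,p6},{p1,p3,p6},{p1,p4,p6}} A3={{p1},{p2},{p3},{p1,p3},{p1,p4},{p1,p6},{p2,p4},{p2,p5},{p2,p6},{p3,p5},{p3,p6},{p1,p3,p6},{p1,p4,p6},{p2,p4,p5},{p2,p5,p6},{p3,p5,p6}} A4={{p2},{p6},{p1,p6},{p2,p4},{p2,p5},{p2,p6},{p3,p6},{p4,p6},{p5,p6},{p1,p3,p6},{p1,p4,p6},{p2,p4,p5},{p2,p5,p6},{p3,p5,p6}} A5={{p1},{p4},{p5},{p1,p3},{p1,p4},{p1,p6},{p2,p4},{p2,p5},{p3,p5},{p4,p5},{p4,p6},{p5,p6},{p1,p3,p6},{p1,p4,p6},{p2,p4,p5},{p2,p5,p6},{p3,p5,p6}}
  A12={{p1,p3},{p1,p3,p6}} A13={{p2},{p3},{p1,p3},{p2,p4},{p2,p5},{p2,p6},{p3,p5},{p3,p6},{p1,p3,p6},{p2,p4,p5},{p2,p5,p6},{p3,p5,p6}} A14={{p2},{p2,p4},{p2,p5},{p2,p6},{p3,p6},{p1,p3,p6},{p2,p4,p5},{p2,p5,p6},{p3,p5,p6}} A15={{p1,p3},{p2,p4},{p2,p5},{p3,p5},{p1,p3,p6},{p2,p4,p5},{p2,p5,p6},{p3,p5,p6}} A23={{p1},{p1,p3},{p1,p4},{p1,p6},{p1,p3,p6},{p1,p4,p6}} A24={{p1,p6},{p1,p3,p6},{p1,p4,p6}} A25={{p1},{p1,p3},{p1,p4},{p1,p6},{p1,p3,p6},{p1,p4,p6}} A34={{p2},{p1,p6},{p2,p4},{p2,p5},{p2,p6},{p3,p6},{p1,p3,p6},{p1,p4,p6},{p2,p4,p5},{p2,p5,p6},{p3,p5,p6}} A35={{p1},{p1,p3},{p1,p4},{p1,p6},{p2,p4},{p2,p5},{p3,p5},{p1,p3,p6},{p1,p4,p6},{p2,p4,p5},{p2,p5,p6},{p3,p5,p6}} A45={{p1,p6},{p2,p4},{p2,p5},{p4,p6},{p5,p6},{p1,p3,p6},{p1,p4,p6},{p2,p4,p5},{p2,p5,p6},{p3,p5,p6}}
  A123={{p1,p3},{p1,p3,p6}} A124={{p1,p3,p6}} A125={{p1,p3},{p1,p3,p6}} A134={{p2},{p2,p4},{p2,p5},{p2,p6},{p3,p6},{p1,p3,p6},{p2,p4,p5},{p2,p5,p6},{p3,p5,p6}} A135={{p1,p3},{p2,p4},{p2,p5},{p3,p5},{p1,p3,p6},{p2,p4,p5},{p2,p5,p6},{p3,p5,p6}} A145={{p2,p4},{p2,p5},{p1,p3,p6},{p2,p4,p5},{p2,p5,p6},{p3,p5,p6}} A234={{p1,p6},{p1,p3,p6},{p1,p4,p6}} A235={{p1},{p1,p3},{p1,p4},{p1,p6},{p1,p3,p6},{p1,p4,p6}} A245={{p1,p6},{p1,p3,p6},{p1,p4,p6}} A345={{p1,p6},{p2,p4},{p2,p5},{p1,p3,p6},{p1,p4,p6},{p2,p4,p5},{p2,p5,p6},{p3,p5,p6}}
  A1234={{p1,p3,p6}} A1235={{p1,p3},{p1,p3,p6}} A1245={{p1,p3,p6}} A1345={{p2,p4},{p2,p5},{p1,p3,p6},{p2,p4,p5},{p2,p5,p6},{p3,p5,p6}} A2345={{p1,p6},{p1,p3,p6},{p1,p4,p6}}
  A12345={{p1,p3,p6}}
components per intersection:
  A1: {{p2},{p2,p4},{p2,p5},{p2,p6},{p2,p4,p5},{p2,p5,p6}} {{p3},{p1,p3},{p3,p5},{p3,p6},{p1,p3,p6},{p3,p5,p6}}
  A2: {{p1},{p1,p3},{p1,p4},{p1,p6},{p1,p3,p6},{p1,p4,p6}}
  A3: {{p1},{p3},{p1,p3},{p1,p4},{p1,p6},{p3,p5},{p3,p6},{p1,p3,p6},{p1,p4,p6},{p3,p5,p6}} {{p2},{p2,p4},{p2,p5},{p2,p6},{p2,p4,p5},{p2,p5,p6}}
  A4: {{p2},{p6},{p1,p6},{p2,p4},{p2,p5},{p2,p6},{p3,p6},{p4,p6},{p5,p6},{p1,p3,p6},{p1,p4,p6},{p2,p4,p5},{p2,p5,p6},{p3,p5,p6}}
  A5: {{p1},{p4},{p5},{p1,p3},{p1,p4},{p1,p6},{p2,p4},{p2,p5},{p3,p5},{p4,p5},{p4,p6},{p5,p6},{p1,p3,p6},{p1,p4,p6},{p2,p4,p5},{p2,p5,p6},{p3,p5,p6}}
  A12: {{p1,p3},{p1,p3,p6}}
  A13: {{p2},{p2,p4},{p2,p5},{p2,p6},{p2,p4,p5},{p2,p5,p6}} {{p3},{p1,p3},{p3,p5},{p3,p6},{p1,p3,p6},{p3,p5,p6}}
  A14: {{p2},{p2,p4},{p2,p5},{p2,p6},{p2,p4,p5},{p2,p5,p6}} {{p3,p6},{p1,p3,p6},{p3,p5,p6}}
  A15: {{p1,p3},{p1,p3,p6}} {{p2,p4},{p2,p5},{p2,p4,p5},{p2,p5,p6}} {{p3,p5},{p3,p5,p6}}
  A23: {{p1},{p1,p3},{p1,p4},{p1,p6},{p1,p3,p6},{p1,p4,p6}}
  A24: {{p1,p6},{p1,p3,p6},{p1,p4,p6}}
  A25: {{p1},{p1,p3},{p1,p4},{p1,p6},{p1,p3,p6},{p1,p4,p6}}
  A34: {{p2},{p2,p4},{p2,p5},{p2,p6},{p2,p4,p5},{p2,p5,p6}} {{p1,p6},{p3,p6},{p1,p3,p6},{p1,p4,p6},{p3,p5,p6}}
  A35: {{p1},{p1,p3},{p1,p4},{p1,p6},{p1,p3,p6},{p1,p4,p6}} {{p2,p4},{p2,p5},{p2,p4,p5},{p2,p5,p6}} {{p3,p5},{p3,p5,p6}}
  A45: {{p1,p6},{p4,p6},{p1,p3,p6},{p1,p4,p6}} {{p2,p4},{p2,p5},{p5,p6},{p2,p4,p5},{p2,p5,p6},{p3,p5,p6}}
  A123: {{p1,p3},{p1,p3,p6}}
  A124: {{p1,p3,p6}}
  A125: {{p1,p3},{p1,p3,p6}}
  A134: {{p2},{p2,p4},{p2,p5},{p2,p6},{p2,p4,p5},{p2,p5,p6}} {{p3,p6},{p1,p3,p6},{p3,p5,p6}}
  A135: {{p1,p3},{p1,p3,p6}} {{p2,p4},{p2,p5},{p2,p4,p5},{p2,p5,p6}} {{p3,p5},{p3,p5,p6}}
  A145: {{p2,p4},{p2,p5},{p2,p4,p5},{p2,p5,p6}} {{p1,p3,p6}} {{p3,p5,p6}}
  A234: {{p1,p6},{p1,p3,p6},{p1,p4,p6}}
  A235: {{p1},{p1,p3},{p1,p4},{p1,p6},{p1,p3,p6},{p1,p4,p6}}
  A245: {{p1,p6},{p1,p3,p6},{p1,p4,p6}}
  A345: {{p1,p6},{p1,p3,p6},{p1,p4,p6}} {{p2,p4},{p2,p5},{p2,p4,p5},{p2,p5,p6}} {{p3,p5,p6}}
  A1234: {{p1,p3,p6}}
  A1235: {{p1,p3},{p1,p3,p6}}
  A1245: {{p1,p3,p6}}
  A1345: {{p2,p4},{p2,p5},{p2,p4,p5},{p2,p5,p6}} {{p1,p3,p6}} {{p3,p5,p6}}
  A2345: {{p1,p6},{p1,p3,p6},{p1,p4,p6}}
  A12345: {{p1,p3,p6}}
C dims 7,18,17,7; δ0: rk 6, SNF 1^6; δ1: rk 11, SNF 1^11; δ2: rk 6, SNF 1^6
Ȟ^0 = (7 − 6) − 0 = 1, so Ȟ^0 ≅ Z
Ȟ^1 = (18 − 11) − 6 = 1, so Ȟ^1 ≅ Z
Ȟ^2 = (17 − 6) − 11 = 0, so Ȟ^2 ≅ 0

Ȟ^0 ≅ Z,  Ȟ^1 ≅ Z,  Ȟ^2 ≅ 0


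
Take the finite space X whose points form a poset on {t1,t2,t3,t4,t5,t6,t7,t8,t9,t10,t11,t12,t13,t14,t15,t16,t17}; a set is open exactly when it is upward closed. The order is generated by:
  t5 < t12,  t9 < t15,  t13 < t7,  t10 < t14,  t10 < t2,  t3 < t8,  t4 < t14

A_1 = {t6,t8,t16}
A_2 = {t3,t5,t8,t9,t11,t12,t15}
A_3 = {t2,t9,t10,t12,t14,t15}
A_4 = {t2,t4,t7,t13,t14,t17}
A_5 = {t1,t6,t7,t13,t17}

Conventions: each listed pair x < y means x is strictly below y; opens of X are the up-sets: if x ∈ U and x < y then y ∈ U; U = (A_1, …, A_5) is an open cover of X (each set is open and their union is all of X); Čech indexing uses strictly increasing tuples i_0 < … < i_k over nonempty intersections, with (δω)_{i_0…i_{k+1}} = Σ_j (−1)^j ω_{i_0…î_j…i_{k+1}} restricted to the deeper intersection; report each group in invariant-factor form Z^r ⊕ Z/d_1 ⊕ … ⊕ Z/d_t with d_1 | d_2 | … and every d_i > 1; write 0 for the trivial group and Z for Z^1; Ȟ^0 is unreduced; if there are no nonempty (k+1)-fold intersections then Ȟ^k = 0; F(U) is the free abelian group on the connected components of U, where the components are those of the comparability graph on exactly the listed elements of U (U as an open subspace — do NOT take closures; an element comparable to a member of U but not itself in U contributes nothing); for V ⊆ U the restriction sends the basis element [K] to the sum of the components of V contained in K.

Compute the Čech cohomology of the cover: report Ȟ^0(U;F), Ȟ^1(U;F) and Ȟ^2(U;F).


Ȟ^0(U;F) ≅ Z^10; Ȟ^1(U;F) ≅ 0; Ȟ^2(U;F) ≅ 0

intersection data:
  A12={t8} A15={t6} A23={t9,t12,t15} A34={t2,t14} A45={t7,t13,t17}
components per intersection:
  A1: {t6} {t8} {t16}
  A2: {t3,t8} {t5,t12} {t9,t15} {t11}
  A3: {t2,t10,t14} {t9,t15} {t12}
  A4: {t2} {t4,t14} {t7,t13} {t17}
  A5: {t1} {t6} {t7,t13} {t17}
  A12: {t8}
  A15: {t6}
  A23: {t9,t15} {t12}
  A34: {t2} {t14}
  A45: {t7,t13} {t17}
C dims 18,8; δ0: rk 8, SNF 1^8
Ȟ^0 = (18 − 8) − 0 = 10, so Ȟ^0 ≅ Z^10
Ȟ^1 = (8 − 0) − 8 = 0, so Ȟ^1 ≅ 0
Ȟ^2 = (0 − 0) − 0 = 0, so Ȟ^2 ≅ 0


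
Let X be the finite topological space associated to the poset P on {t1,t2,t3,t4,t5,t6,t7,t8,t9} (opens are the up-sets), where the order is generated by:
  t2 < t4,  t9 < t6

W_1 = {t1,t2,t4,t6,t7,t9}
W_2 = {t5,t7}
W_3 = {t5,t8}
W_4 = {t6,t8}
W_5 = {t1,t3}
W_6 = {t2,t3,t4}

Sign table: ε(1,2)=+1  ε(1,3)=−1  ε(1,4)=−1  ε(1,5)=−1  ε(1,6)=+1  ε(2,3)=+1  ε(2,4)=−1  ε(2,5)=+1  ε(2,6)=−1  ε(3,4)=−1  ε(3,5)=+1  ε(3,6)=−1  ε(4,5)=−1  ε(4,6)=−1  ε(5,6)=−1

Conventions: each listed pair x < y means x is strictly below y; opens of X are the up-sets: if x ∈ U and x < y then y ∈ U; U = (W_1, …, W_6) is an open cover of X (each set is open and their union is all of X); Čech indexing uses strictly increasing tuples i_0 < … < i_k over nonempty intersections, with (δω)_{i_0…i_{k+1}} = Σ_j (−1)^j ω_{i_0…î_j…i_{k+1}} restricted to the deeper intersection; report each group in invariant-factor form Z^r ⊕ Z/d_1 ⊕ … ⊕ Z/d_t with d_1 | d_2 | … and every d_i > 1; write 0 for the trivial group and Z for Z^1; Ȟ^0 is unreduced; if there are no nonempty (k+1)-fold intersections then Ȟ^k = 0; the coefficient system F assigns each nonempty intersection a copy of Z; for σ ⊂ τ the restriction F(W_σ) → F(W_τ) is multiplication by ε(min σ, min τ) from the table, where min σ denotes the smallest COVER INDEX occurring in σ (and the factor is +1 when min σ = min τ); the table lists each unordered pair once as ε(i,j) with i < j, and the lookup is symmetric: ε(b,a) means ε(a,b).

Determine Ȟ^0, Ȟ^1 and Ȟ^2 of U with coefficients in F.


nerve simplices:
  W12={t7} W14={t6} W15={t1} W16={t2,t4} W23={t5} W34={t8} W56={t3}
C dims 6,7; δ0: rk 5, SNF 1^5
degree 0: 6−5−0 = 1 → Ȟ^0 ≅ Z
degree 1: 7−0−5 = 2 → Ȟ^1 ≅ Z^2
degree 2: 0−0−0 = 0 → Ȟ^2 ≅ 0

Ȟ^0 = Z, Ȟ^1 = Z^2 and Ȟ^2 = 0


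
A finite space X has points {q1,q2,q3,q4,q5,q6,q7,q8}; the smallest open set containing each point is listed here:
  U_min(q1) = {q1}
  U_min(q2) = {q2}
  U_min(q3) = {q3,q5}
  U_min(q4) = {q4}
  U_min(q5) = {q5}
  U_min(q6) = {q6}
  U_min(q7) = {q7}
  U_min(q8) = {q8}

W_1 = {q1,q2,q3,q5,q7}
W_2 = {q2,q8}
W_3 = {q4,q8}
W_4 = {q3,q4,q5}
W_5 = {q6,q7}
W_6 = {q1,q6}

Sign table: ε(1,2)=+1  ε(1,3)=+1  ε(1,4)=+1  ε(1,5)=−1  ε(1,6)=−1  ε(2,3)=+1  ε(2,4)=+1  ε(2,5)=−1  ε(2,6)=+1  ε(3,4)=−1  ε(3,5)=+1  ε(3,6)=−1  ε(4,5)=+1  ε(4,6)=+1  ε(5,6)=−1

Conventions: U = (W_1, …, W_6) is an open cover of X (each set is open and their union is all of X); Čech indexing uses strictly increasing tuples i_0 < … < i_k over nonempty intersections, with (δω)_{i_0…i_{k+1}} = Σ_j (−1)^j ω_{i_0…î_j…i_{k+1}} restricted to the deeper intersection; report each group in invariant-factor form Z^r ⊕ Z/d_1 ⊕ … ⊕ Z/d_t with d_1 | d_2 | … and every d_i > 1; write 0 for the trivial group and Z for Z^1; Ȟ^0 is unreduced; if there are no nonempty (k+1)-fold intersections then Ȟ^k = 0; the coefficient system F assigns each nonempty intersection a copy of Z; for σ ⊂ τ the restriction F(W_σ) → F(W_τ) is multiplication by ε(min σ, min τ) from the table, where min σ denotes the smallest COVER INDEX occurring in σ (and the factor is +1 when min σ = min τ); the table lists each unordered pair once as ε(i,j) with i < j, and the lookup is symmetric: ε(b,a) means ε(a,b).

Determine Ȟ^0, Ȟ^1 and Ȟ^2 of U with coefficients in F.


nonempty overlaps:
  W12={q2} W14={q3,q5} W15={q7} W16={q1} W23={q8} W34={q4} W56={q6}
C dims 6,7; δ0: rk 6, SNF 1^5·2
degree 0: 6−6−0 = 0 → Ȟ^0 ≅ 0
degree 1: 7−0−6 = 1 plus torsion [2] → Ȟ^1 ≅ Z ⊕ Z/2
degree 2: 0−0−0 = 0 → Ȟ^2 ≅ 0

Ȟ^0 ≅ 0,  Ȟ^1 ≅ Z ⊕ Z/2,  Ȟ^2 ≅ 0


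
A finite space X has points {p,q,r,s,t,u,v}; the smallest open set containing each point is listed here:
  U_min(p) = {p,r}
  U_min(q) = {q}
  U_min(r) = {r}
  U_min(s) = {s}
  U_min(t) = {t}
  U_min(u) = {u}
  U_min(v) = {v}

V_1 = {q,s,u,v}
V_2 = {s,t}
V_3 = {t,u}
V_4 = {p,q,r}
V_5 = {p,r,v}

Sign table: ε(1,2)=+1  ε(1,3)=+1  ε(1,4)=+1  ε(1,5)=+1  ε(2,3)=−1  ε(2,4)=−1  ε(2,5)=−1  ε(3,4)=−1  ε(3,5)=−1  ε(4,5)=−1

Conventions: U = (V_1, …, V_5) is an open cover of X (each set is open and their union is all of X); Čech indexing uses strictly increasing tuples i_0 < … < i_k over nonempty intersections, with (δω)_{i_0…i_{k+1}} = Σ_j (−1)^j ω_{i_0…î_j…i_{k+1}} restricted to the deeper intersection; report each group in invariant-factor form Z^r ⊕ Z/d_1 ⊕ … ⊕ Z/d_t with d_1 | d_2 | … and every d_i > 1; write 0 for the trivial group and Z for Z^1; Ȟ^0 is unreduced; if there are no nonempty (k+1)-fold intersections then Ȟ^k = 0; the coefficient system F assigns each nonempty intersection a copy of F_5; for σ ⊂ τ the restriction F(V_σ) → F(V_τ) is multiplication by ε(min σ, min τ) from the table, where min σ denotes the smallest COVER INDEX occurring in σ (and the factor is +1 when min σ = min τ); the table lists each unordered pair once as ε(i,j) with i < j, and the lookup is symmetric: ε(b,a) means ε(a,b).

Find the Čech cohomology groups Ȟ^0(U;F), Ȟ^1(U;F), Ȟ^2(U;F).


Ȟ^0 ≅ 0, Ȟ^1 ≅ Z/5 and Ȟ^2 ≅ 0

cover nerve:
  V12={s} V13={u} V14={q} V15={v} V23={t} V45={p,r}
C dims 5,6; δ0: rk_F5 5
Ȟ^0: (5−5)−0=0 ⇒ 0
Ȟ^1: (6−0)−5=1 ⇒ Z/5
Ȟ^2: (0−0)−0=0 ⇒ 0


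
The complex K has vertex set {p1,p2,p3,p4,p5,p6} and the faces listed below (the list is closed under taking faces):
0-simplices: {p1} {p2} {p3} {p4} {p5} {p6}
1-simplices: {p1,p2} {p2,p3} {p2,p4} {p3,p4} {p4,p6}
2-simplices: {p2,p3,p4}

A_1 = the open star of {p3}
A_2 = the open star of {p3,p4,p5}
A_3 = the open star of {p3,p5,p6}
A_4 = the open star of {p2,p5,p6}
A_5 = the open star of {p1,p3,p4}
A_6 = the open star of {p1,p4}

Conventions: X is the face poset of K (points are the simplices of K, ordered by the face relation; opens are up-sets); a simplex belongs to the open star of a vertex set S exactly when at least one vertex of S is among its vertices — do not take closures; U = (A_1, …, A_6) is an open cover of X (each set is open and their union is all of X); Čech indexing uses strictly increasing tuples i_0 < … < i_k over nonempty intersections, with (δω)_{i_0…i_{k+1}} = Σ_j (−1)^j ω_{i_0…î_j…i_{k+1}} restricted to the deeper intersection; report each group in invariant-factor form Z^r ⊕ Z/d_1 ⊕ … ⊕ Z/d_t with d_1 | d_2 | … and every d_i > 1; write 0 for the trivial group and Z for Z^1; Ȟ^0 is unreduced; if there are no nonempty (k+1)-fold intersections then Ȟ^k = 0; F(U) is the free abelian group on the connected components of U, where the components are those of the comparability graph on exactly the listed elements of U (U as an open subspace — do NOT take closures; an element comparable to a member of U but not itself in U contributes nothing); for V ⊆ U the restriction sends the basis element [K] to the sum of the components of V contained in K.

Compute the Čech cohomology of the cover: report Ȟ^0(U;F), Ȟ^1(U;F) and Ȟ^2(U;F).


intersection data:
  A1={{p3},{p2,p3},{p3,p4},{p2,p3,p4}} A2={{p3},{p4},{p5},{p2,p3},{p2,p4},{p3,p4},{p4,p6},{p2,p3,p4}} A3={{p3},{p5},{p6},{p2,p3},{p3,p4},{p4,p6},{p2,p3,p4}} A4={{p2},{p5},{p6},{p1,p2},{p2,p3},{p2,p4},{p4,p6},{p2,p3,p4}} A5={{p1},{p3},{p4},{p1,p2},{p2,p3},{p2,p4},{p3,p4},{p4,p6},{p2,p3,p4}} A6={{p1},{p4},{p1,p2},{p2,p4},{p3,p4},{p4,p6},{p2,p3,p4}}
  A12={{p3},{p2,p3},{p3,p4},{p2,p3,p4}} A13={{p3},{p2,p3},{p3,p4},{p2,p3,p4}} A14={{p2,p3},{p2,p3,p4}} A15={{p3},{p2,p3},{p3,p4},{p2,p3,p4}} A16={{p3,p4},{p2,p3,p4}} A23={{p3},{p5},{p2,p3},{p3,p4},{p4,p6},{p2,p3,p4}} A24={{p5},{p2,p3},{p2,p4},{p4,p6},{p2,p3,p4}} A25={{p3},{p4},{p2,p3},{p2,p4},{p3,p4},{p4,p6},{p2,p3,p4}} A26={{p4},{p2,p4},{p3,p4},{p4,p6},{p2,p3,p4}} A34={{p5},{p6},{p2,p3},{p4,p6},{p2,p3,p4}} A35={{p3},{p2,p3},{p3,p4},{p4,p6},{p2,p3,p4}} A36={{p3,p4},{p4,p6},{p2,p3,p4}} A45={{p1,p2},{p2,p3},{p2,p4},{p4,p6},{p2,p3,p4}} A46={{p1,p2},{p2,p4},{p4,p6},{p2,p3,p4}} A56={{p1},{p4},{p1,p2},{p2,p4},{p3,p4},{p4,p6},{p2,p3,p4}}
  A123={{p3},{p2,p3},{p3,p4},{p2,p3,p4}} A124={{p2,p3},{p2,p3,p4}} A125={{p3},{p2,p3},{p3,p4},{p2,p3,p4}} A126={{p3,p4},{p2,p3,p4}} A134={{p2,p3},{p2,p3,p4}} A135={{p3},{p2,p3},{p3,p4},{p2,p3,p4}} A136={{p3,p4},{p2,p3,p4}} A145={{p2,p3},{p2,p3,p4}} A146={{p2,p3,p4}} A156={{p3,p4},{p2,p3,p4}} A234={{p5},{p2,p3},{p4,p6},{p2,p3,p4}} A235={{p3},{p2,p3},{p3,p4},{p4,p6},{p2,p3,p4}} A236={{p3,p4},{p4,p6},{p2,p3,p4}} A245={{p2,p3},{p2,p4},{p4,p6},{p2,p3,p4}} A246={{p2,p4},{p4,p6},{p2,p3,p4}} A256={{p4},{p2,p4},{p3,p4},{p4,p6},{p2,p3,p4}} A345={{p2,p3},{p4,p6},{p2,p3,p4}} A346={{p4,p6},{p2,p3,p4}} A356={{p3,p4},{p4,p6},{p2,p3,p4}} A456={{p1,p2},{p2,p4},{p4,p6},{p2,p3,p4}}
  A1234={{p2,p3},{p2,p3,p4}} A1235={{p3},{p2,p3},{p3,p4},{p2,p3,p4}} A1236={{p3,p4},{p2,p3,p4}} A1245={{p2,p3},{p2,p3,p4}} A1246={{p2,p3,p4}} A1256={{p3,p4},{p2,p3,p4}} A1345={{p2,p3},{p2,p3,p4}} A1346={{p2,p3,p4}} A1356={{p3,p4},{p2,p3,p4}} A1456={{p2,p3,p4}} A2345={{p2,p3},{p4,p6},{p2,p3,p4}} A2346={{p4,p6},{p2,p3,p4}} A2356={{p3,p4},{p4,p6},{p2,p3,p4}} A2456={{p2,p4},{p4,p6},{p2,p3,p4}} A3456={{p4,p6},{p2,p3,p4}}
  A12345={{p2,p3},{p2,p3,p4}} A12346={{p2,p3,p4}} A12356={{p3,p4},{p2,p3,p4}} A12456={{p2,p3,p4}} A13456={{p2,p3,p4}} A23456={{p4,p6},{p2,p3,p4}}
  A123456={{p2,p3,p4}}
components per intersection:
  A1: {{p3},{p2,p3},{p3,p4},{p2,p3,p4}}
  A2: {{p3},{p4},{p2,p3},{p2,p4},{p3,p4},{p4,p6},{p2,p3,p4}} {{p5}}
  A3: {{p3},{p2,p3},{p3,p4},{p2,p3,p4}} {{p5}} {{p6},{p4,p6}}
  A4: {{p2},{p1,p2},{p2,p3},{p2,p4},{p2,p3,p4}} {{p5}} {{p6},{p4,p6}}
  A5: {{p1},{p1,p2}} {{p3},{p4},{p2,p3},{p2,p4},{p3,p4},{p4,p6},{p2,p3,p4}}
  A6: {{p1},{p1,p2}} {{p4},{p2,p4},{p3,p4},{p4,p6},{p2,p3,p4}}
  A12: {{p3},{p2,p3},{p3,p4},{p2,p3,p4}}
  A13: {{p3},{p2,p3},{p3,p4},{p2,p3,p4}}
  A14: {{p2,p3},{p2,p3,p4}}
  A15: {{p3},{p2,p3},{p3,p4},{p2,p3,p4}}
  A16: {{p3,p4},{p2,p3,p4}}
  A23: {{p3},{p2,p3},{p3,p4},{p2,p3,p4}} {{p5}} {{p4,p6}}
  A24: {{p5}} {{p2,p3},{p2,p4},{p2,p3,p4}} {{p4,p6}}
  A25: {{p3},{p4},{p2,p3},{p2,p4},{p3,p4},{p4,p6},{p2,p3,p4}}
  A26: {{p4},{p2,p4},{p3,p4},{p4,p6},{p2,p3,p4}}
  A34: {{p5}} {{p6},{p4,p6}} {{p2,p3},{p2,p3,p4}}
  A35: {{p3},{p2,p3},{p3,p4},{p2,p3,p4}} {{p4,p6}}
  A36: {{p3,p4},{p2,p3,p4}} {{p4,p6}}
  A45: {{p1,p2}} {{p2,p3},{p2,p4},{p2,p3,p4}} {{p4,p6}}
  A46: {{p1,p2}} {{p2,p4},{p2,p3,p4}} {{p4,p6}}
  A56: {{p1},{p1,p2}} {{p4},{p2,p4},{p3,p4},{p4,p6},{p2,p3,p4}}
  A123: {{p3},{p2,p3},{p3,p4},{p2,p3,p4}}
  A124: {{p2,p3},{p2,p3,p4}}
  A125: {{p3},{p2,p3},{p3,p4},{p2,p3,p4}}
  A126: {{p3,p4},{p2,p3,p4}}
  A134: {{p2,p3},{p2,p3,p4}}
  A135: {{p3},{p2,p3},{p3,p4},{p2,p3,p4}}
  A136: {{p3,p4},{p2,p3,p4}}
  A145: {{p2,p3},{p2,p3,p4}}
  A146: {{p2,p3,p4}}
  A156: {{p3,p4},{p2,p3,p4}}
  A234: {{p5}} {{p2,p3},{p2,p3,p4}} {{p4,p6}}
  A235: {{p3},{p2,p3},{p3,p4},{p2,p3,p4}} {{p4,p6}}
  A236: {{p3,p4},{p2,p3,p4}} {{p4,p6}}
  A245: {{p2,p3},{p2,p4},{p2,p3,p4}} {{p4,p6}}
  A246: {{p2,p4},{p2,p3,p4}} {{p4,p6}}
  A256: {{p4},{p2,p4},{p3,p4},{p4,p6},{p2,p3,p4}}
  A345: {{p2,p3},{p2,p3,p4}} {{p4,p6}}
  A346: {{p4,p6}} {{p2,p3,p4}}
  A356: {{p3,p4},{p2,p3,p4}} {{p4,p6}}
  A456: {{p1,p2}} {{p2,p4},{p2,p3,p4}} {{p4,p6}}
  A1234: {{p2,p3},{p2,p3,p4}}
  A1235: {{p3},{p2,p3},{p3,p4},{p2,p3,p4}}
  A1236: {{p3,p4},{p2,p3,p4}}
  A1245: {{p2,p3},{p2,p3,p4}}
  A1246: {{p2,p3,p4}}
  A1256: {{p3,p4},{p2,p3,p4}}
  A1345: {{p2,p3},{p2,p3,p4}}
  A1346: {{p2,p3,p4}}
  A1356: {{p3,p4},{p2,p3,p4}}
  A1456: {{p2,p3,p4}}
  A2345: {{p2,p3},{p2,p3,p4}} {{p4,p6}}
  A2346: {{p4,p6}} {{p2,p3,p4}}
  A2356: {{p3,p4},{p2,p3,p4}} {{p4,p6}}
  A2456: {{p2,p4},{p2,p3,p4}} {{p4,p6}}
  A3456: {{p4,p6}} {{p2,p3,p4}}
  A12345: {{p2,p3},{p2,p3,p4}}
  A12346: {{p2,p3,p4}}
  A12356: {{p3,p4},{p2,p3,p4}}
  A12456: {{p2,p3,p4}}
  A13456: {{p2,p3,p4}}
  A23456: {{p4,p6}} {{p2,p3,p4}}
  A123456: {{p2,p3,p4}}
C dims 13,28,31,20; δ0: rk 11, SNF 1^11; δ1: rk 17, SNF 1^17; δ2: rk 14, SNF 1^14
Ȟ^0 = (13 − 11) − 0 = 2, so Ȟ^0 ≅ Z^2
Ȟ^1 = (28 − 17) − 11 = 0, so Ȟ^1 ≅ 0
Ȟ^2 = (31 − 14) − 17 = 0, so Ȟ^2 ≅ 0

Ȟ^0 ≅ Z^2, Ȟ^1 ≅ 0 and Ȟ^2 ≅ 0


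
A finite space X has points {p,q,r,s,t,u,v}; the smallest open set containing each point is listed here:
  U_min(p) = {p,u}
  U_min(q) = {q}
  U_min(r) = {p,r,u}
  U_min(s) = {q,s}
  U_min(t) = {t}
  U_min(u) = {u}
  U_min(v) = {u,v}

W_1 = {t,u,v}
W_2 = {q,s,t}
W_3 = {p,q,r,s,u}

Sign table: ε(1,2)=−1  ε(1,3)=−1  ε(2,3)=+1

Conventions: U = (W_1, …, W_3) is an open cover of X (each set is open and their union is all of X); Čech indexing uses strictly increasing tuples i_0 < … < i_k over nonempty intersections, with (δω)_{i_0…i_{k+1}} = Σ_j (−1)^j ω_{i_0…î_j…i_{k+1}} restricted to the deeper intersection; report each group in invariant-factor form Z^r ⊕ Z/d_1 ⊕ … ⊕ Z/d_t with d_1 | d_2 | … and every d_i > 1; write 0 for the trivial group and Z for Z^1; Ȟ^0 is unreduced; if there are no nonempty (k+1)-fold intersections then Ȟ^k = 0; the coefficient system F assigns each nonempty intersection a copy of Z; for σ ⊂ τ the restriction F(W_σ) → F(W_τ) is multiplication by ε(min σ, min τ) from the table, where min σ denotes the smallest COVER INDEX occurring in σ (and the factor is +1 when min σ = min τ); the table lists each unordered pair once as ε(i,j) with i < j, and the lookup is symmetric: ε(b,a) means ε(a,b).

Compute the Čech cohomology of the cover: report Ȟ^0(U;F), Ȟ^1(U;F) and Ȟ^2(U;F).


cover nerve:
  W12={t} W13={u} W23={q,s}
C dims 3,3; δ0: rk 2, SNF 1^2
Ȟ^0: (3−2)−0=1 ⇒ Z
Ȟ^1: (3−0)−2=1 ⇒ Z
Ȟ^2: (0−0)−0=0 ⇒ 0

Ȟ^0 ≅ Z, Ȟ^1 ≅ Z and Ȟ^2 ≅ 0
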